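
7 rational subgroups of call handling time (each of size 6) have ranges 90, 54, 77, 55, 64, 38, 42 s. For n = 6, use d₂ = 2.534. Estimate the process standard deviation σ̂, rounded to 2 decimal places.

23.68

R̄ = (90 + 54 + 77 + 55 + 64 + 38 + 42) / 7 = 60.0000
σ̂ = R̄ / d₂ = 60.0000 / 2.534 = 23.6780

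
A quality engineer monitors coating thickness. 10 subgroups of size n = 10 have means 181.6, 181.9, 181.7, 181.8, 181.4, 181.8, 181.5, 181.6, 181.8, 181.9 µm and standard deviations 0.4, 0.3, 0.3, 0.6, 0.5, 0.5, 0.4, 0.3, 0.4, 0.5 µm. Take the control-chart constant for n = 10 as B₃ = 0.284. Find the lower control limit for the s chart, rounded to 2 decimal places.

s̄ = (0.4 + 0.3 + 0.3 + 0.6 + 0.5 + 0.5 + 0.4 + 0.3 + 0.4 + 0.5) / 10 = 0.4200
LCL_s = B₃·s̄ = 0.284 × 0.4200 = 0.1193

0.12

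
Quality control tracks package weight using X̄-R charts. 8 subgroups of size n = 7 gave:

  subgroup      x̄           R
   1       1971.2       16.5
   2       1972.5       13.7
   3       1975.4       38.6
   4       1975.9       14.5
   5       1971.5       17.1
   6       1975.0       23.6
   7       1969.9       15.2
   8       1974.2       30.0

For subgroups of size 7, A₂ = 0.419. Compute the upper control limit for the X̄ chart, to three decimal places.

X̄̄ = (1971.2 + 1972.5 + 1975.4 + 1975.9 + 1971.5 + 1975.0 + 1969.9 + 1974.2) / 8 = 15785.6000 / 8 = 1973.2000
R̄ = (16.5 + 13.7 + 38.6 + 14.5 + 17.1 + 23.6 + 15.2 + 30.0) / 8 = 169.2000 / 8 = 21.1500
UCL = X̄̄ + A₂·R̄ = 1973.2000 + 0.419 × 21.1500 = 1982.0619

1982.062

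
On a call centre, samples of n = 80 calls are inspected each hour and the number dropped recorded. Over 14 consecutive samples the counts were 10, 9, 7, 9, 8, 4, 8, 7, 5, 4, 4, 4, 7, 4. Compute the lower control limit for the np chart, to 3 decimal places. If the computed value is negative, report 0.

0.000

p̄ = Σdᵢ / (k·n) = 90 / (14 × 80) = 0.08036
LCL = np̄ − 3·√(np̄(1−p̄)) = 6.4286 − 3 × 2.4315 = -0.8658 → 0 (negative, so LCL = 0)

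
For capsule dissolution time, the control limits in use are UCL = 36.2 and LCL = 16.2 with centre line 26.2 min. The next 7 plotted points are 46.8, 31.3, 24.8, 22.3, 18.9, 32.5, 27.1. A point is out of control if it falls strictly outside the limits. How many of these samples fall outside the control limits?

Compare each point to [16.2, 36.2]: sample 1 = 46.8 > UCL.

1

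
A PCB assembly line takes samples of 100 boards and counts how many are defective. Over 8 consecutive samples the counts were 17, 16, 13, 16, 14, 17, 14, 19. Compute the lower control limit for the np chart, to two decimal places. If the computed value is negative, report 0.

4.82

p̄ = Σdᵢ / (k·n) = 126 / (8 × 100) = 0.15750
LCL = np̄ − 3·√(np̄(1−p̄)) = 15.7500 − 3 × 3.6427 = 4.8219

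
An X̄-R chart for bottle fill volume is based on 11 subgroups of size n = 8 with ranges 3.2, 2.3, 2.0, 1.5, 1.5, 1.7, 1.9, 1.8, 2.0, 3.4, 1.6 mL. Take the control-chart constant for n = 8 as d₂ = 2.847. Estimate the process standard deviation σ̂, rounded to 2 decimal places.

0.73

R̄ = (3.2 + 2.3 + 2.0 + 1.5 + 1.5 + 1.7 + 1.9 + 1.8 + 2.0 + 3.4 + 1.6) / 11 = 2.0818
σ̂ = R̄ / d₂ = 2.0818 / 2.847 = 0.7312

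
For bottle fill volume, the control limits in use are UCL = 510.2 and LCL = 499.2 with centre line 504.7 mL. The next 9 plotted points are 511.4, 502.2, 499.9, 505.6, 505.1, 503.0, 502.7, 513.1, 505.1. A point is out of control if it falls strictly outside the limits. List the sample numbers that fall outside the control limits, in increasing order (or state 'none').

Compare each point to [499.2, 510.2]: sample 1 = 511.4 > UCL; sample 8 = 513.1 > UCL.

1, 8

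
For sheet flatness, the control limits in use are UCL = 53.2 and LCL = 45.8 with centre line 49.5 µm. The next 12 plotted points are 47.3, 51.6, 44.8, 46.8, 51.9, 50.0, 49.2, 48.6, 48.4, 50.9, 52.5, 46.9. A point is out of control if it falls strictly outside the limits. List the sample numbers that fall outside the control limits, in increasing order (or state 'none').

3

Compare each point to [45.8, 53.2]: sample 3 = 44.8 < LCL.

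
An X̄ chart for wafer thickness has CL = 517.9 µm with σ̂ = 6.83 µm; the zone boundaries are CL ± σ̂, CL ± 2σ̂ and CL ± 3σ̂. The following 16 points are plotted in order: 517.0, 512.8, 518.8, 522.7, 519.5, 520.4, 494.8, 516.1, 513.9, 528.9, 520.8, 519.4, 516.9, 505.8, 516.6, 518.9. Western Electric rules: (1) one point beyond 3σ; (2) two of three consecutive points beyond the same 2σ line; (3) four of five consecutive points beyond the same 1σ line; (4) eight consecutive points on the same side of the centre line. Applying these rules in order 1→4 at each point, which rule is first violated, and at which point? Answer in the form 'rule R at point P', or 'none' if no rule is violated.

rule 1 at point 7

Zone of each point (C = within 1σ̂, B = 1σ̂–2σ̂, A = 2σ̂–3σ̂, * = beyond 3σ̂; sign = side of CL): 1:-C, 2:-C, 3:+C, 4:+C, 5:+C, 6:+C, 7:-*, 8:-C, 9:-C, 10:+B, 11:+C, 12:+C, 13:-C, 14:-B, 15:-C, 16:+C
Rule 1 (one point beyond the 3σ limits) is satisfied at point 7.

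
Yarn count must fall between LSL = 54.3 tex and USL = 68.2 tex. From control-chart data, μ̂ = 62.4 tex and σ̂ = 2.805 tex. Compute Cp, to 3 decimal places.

Cp = (USL − LSL) / (6σ̂) = (68.2 − 54.3) / (6 × 2.805) = 13.9000 / 16.8300 = 0.8259

0.826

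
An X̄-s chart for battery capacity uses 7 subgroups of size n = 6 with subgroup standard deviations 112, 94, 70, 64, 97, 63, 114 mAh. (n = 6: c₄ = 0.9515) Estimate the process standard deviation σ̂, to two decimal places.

s̄ = (112 + 94 + 70 + 64 + 97 + 63 + 114) / 7 = 87.7143
σ̂ = s̄ / c₄ = 87.7143 / 0.9515 = 92.1853

92.19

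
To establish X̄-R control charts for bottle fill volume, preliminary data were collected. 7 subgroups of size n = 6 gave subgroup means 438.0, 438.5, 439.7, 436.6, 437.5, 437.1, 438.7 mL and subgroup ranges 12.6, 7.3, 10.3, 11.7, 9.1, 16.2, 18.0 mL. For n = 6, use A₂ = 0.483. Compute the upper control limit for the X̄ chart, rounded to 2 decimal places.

X̄̄ = (438.0 + 438.5 + 439.7 + 436.6 + 437.5 + 437.1 + 438.7) / 7 = 3066.1000 / 7 = 438.0143
R̄ = (12.6 + 7.3 + 10.3 + 11.7 + 9.1 + 16.2 + 18.0) / 7 = 85.2000 / 7 = 12.1714
UCL = X̄̄ + A₂·R̄ = 438.0143 + 0.483 × 12.1714 = 443.8931

443.89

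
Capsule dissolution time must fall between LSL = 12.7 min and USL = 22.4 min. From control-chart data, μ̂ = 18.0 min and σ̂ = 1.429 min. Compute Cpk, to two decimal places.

1.03

Cpu = (USL − μ̂) / (3σ̂) = (22.4 − 18.0) / (3 × 1.429) = 1.0264; Cpl = (μ̂ − LSL) / (3σ̂) = (18.0 − 12.7) / (3 × 1.429) = 1.2363; Cpk = min(Cpu, Cpl) = 1.0264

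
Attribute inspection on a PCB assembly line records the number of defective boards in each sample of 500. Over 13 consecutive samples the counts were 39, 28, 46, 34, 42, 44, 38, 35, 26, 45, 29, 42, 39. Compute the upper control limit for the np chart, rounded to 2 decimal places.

55.12

p̄ = Σdᵢ / (k·n) = 487 / (13 × 500) = 0.07492
UCL = np̄ + 3·√(np̄(1−p̄)) = 37.4615 + 3 × √(37.4615×0.92508) = 37.4615 + 3 × 5.8868 = 55.1220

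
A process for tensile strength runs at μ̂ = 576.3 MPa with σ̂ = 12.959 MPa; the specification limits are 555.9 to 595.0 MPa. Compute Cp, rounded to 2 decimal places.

Cp = (USL − LSL) / (6σ̂) = (595.0 − 555.9) / (6 × 12.959) = 39.1000 / 77.7540 = 0.5029

0.50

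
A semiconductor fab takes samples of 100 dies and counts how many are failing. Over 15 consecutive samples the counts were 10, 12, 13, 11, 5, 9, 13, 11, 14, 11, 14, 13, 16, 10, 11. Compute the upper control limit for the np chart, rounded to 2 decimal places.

21.12

p̄ = Σdᵢ / (k·n) = 173 / (15 × 100) = 0.11533
UCL = np̄ + 3·√(np̄(1−p̄)) = 11.5333 + 3 × √(11.5333×0.88467) = 11.5333 + 3 × 3.1942 = 21.1160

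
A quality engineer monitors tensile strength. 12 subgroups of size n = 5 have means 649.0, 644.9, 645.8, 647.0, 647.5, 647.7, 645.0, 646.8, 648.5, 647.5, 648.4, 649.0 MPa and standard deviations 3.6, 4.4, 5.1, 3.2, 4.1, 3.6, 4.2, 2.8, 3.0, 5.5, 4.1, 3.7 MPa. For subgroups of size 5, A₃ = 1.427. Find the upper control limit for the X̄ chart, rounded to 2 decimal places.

X̄̄ = (649.0 + 644.9 + 645.8 + 647.0 + 647.5 + 647.7 + 645.0 + 646.8 + 648.5 + 647.5 + 648.4 + 649.0) / 12 = 647.2583
s̄ = (3.6 + 4.4 + 5.1 + 3.2 + 4.1 + 3.6 + 4.2 + 2.8 + 3.0 + 5.5 + 4.1 + 3.7) / 12 = 3.9417
UCL = X̄̄ + A₃·s̄ = 647.2583 + 1.427 × 3.9417 = 652.8831

652.88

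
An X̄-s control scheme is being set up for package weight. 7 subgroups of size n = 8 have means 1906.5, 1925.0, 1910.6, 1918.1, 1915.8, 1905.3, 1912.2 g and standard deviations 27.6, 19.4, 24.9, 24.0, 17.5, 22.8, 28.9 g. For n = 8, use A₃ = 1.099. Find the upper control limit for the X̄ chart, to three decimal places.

1939.278

X̄̄ = (1906.5 + 1925.0 + 1910.6 + 1918.1 + 1915.8 + 1905.3 + 1912.2) / 7 = 1913.3571
s̄ = (27.6 + 19.4 + 24.9 + 24.0 + 17.5 + 22.8 + 28.9) / 7 = 23.5857
UCL = X̄̄ + A₃·s̄ = 1913.3571 + 1.099 × 23.5857 = 1939.2778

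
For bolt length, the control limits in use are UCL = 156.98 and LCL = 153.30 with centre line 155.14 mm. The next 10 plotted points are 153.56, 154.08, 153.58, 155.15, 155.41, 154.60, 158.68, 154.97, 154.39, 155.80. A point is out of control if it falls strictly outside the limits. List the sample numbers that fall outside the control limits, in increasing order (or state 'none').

Compare each point to [153.30, 156.98]: sample 7 = 158.68 > UCL.

7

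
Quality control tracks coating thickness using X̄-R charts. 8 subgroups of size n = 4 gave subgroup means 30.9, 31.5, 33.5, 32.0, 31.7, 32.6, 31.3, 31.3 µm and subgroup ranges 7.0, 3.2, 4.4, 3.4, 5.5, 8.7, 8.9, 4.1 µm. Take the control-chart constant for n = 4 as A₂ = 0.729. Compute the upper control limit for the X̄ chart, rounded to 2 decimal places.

X̄̄ = (30.9 + 31.5 + 33.5 + 32.0 + 31.7 + 32.6 + 31.3 + 31.3) / 8 = 254.8000 / 8 = 31.8500
R̄ = (7.0 + 3.2 + 4.4 + 3.4 + 5.5 + 8.7 + 8.9 + 4.1) / 8 = 45.2000 / 8 = 5.6500
UCL = X̄̄ + A₂·R̄ = 31.8500 + 0.729 × 5.6500 = 35.9689

35.97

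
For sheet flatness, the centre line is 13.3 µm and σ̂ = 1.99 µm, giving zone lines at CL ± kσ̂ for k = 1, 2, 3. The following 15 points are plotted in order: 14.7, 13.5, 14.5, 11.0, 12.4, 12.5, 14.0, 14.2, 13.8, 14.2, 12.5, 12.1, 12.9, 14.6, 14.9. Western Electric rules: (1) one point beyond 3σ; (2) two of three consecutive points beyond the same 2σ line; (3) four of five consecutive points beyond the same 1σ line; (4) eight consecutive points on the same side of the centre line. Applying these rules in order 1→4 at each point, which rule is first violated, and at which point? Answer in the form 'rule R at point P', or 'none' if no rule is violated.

none

Zone of each point (C = within 1σ̂, B = 1σ̂–2σ̂, A = 2σ̂–3σ̂, * = beyond 3σ̂; sign = side of CL): 1:+C, 2:+C, 3:+C, 4:-B, 5:-C, 6:-C, 7:+C, 8:+C, 9:+C, 10:+C, 11:-C, 12:-C, 13:-C, 14:+C, 15:+C
No rule fires across all 15 points.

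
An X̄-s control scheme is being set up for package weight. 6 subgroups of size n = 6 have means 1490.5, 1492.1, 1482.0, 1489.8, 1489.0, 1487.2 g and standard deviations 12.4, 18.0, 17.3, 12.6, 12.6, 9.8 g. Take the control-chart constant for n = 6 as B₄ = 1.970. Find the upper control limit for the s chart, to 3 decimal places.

27.153

s̄ = (12.4 + 18.0 + 17.3 + 12.6 + 12.6 + 9.8) / 6 = 13.7833
UCL_s = B₄·s̄ = 1.970 × 13.7833 = 27.1532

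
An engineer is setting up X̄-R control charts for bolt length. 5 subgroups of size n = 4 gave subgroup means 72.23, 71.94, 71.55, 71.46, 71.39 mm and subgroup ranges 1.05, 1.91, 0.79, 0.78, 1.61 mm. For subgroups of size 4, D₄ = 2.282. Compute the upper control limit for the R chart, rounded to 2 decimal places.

R̄ = (1.05 + 1.91 + 0.79 + 0.78 + 1.61) / 5 = 6.1400 / 5 = 1.2280
UCL_R = D₄·R̄ = 2.282 × 1.2280 = 2.8023

2.80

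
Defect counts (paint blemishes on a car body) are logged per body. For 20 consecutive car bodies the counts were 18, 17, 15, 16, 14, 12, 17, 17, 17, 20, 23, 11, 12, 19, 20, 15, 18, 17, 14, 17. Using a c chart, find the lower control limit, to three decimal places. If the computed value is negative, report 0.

4.282

c̄ = (18 + 17 + 15 + 16 + 14 + 12 + 17 + 17 + 17 + 20 + 23 + 11 + 12 + 19 + 20 + 15 + 18 + 17 + 14 + 17) / 20 = 329 / 20 = 16.4500
LCL = c̄ − 3√c̄ = 16.4500 − 3 × 4.0559 = 4.2824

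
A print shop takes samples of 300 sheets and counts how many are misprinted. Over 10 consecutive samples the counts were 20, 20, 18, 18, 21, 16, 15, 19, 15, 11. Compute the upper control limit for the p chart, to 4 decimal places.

0.0980

p̄ = Σdᵢ / (k·n) = 173 / (10 × 300) = 0.05767
UCL = p̄ + 3·√(p̄(1−p̄)/n) = 0.05767 + 3 × √(0.05767×0.94233/300) = 0.05767 + 3 × 0.01346 = 0.09804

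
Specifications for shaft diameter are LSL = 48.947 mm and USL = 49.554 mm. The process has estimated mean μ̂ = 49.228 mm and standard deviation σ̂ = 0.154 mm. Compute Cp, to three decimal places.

0.657

Cp = (USL − LSL) / (6σ̂) = (49.554 − 48.947) / (6 × 0.154) = 0.6070 / 0.9240 = 0.6569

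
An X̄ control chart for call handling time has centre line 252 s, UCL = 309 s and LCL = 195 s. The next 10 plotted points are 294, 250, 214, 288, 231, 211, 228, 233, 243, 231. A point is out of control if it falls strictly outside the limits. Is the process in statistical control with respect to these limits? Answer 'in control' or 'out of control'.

in control

All 10 points lie within [195, 309].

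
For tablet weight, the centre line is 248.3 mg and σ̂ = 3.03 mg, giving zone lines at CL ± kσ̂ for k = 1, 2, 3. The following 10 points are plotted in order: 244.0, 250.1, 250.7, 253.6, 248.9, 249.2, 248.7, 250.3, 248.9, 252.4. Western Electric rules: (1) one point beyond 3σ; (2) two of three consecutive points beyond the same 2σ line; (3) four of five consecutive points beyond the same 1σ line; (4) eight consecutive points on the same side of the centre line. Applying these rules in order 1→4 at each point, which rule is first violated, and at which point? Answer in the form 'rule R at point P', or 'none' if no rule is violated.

Zone of each point (C = within 1σ̂, B = 1σ̂–2σ̂, A = 2σ̂–3σ̂, * = beyond 3σ̂; sign = side of CL): 1:-B, 2:+C, 3:+C, 4:+B, 5:+C, 6:+C, 7:+C, 8:+C, 9:+C, 10:+B
Rule 4 (eight consecutive points on the same side of the centre line) is satisfied at point 9.

rule 4 at point 9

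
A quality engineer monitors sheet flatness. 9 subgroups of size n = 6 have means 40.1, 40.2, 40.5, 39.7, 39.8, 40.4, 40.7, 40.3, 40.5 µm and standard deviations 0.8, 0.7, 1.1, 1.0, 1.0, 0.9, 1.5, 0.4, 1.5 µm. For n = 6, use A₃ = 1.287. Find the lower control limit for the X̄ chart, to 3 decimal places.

X̄̄ = (40.1 + 40.2 + 40.5 + 39.7 + 39.8 + 40.4 + 40.7 + 40.3 + 40.5) / 9 = 40.2444
s̄ = (0.8 + 0.7 + 1.1 + 1.0 + 1.0 + 0.9 + 1.5 + 0.4 + 1.5) / 9 = 0.9889
LCL = X̄̄ − A₃·s̄ = 40.2444 − 1.287 × 0.9889 = 38.9717

38.972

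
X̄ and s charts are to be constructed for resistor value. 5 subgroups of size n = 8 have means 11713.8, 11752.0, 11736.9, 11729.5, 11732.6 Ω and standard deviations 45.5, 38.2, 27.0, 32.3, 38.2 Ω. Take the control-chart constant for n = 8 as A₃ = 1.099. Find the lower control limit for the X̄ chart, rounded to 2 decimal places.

X̄̄ = (11713.8 + 11752.0 + 11736.9 + 11729.5 + 11732.6) / 5 = 11732.9600
s̄ = (45.5 + 38.2 + 27.0 + 32.3 + 38.2) / 5 = 36.2400
LCL = X̄̄ − A₃·s̄ = 11732.9600 − 1.099 × 36.2400 = 11693.1322

11693.13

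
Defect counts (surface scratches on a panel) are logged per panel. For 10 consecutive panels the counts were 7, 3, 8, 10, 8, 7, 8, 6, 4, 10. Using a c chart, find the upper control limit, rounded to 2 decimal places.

15.09

c̄ = (7 + 3 + 8 + 10 + 8 + 7 + 8 + 6 + 4 + 10) / 10 = 71 / 10 = 7.1000
UCL = c̄ + 3√c̄ = 7.1000 + 3 × √7.1000 = 7.1000 + 3 × 2.6646 = 15.0937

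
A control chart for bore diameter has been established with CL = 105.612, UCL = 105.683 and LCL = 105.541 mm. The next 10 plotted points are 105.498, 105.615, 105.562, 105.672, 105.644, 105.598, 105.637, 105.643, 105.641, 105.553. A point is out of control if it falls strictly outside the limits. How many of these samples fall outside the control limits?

1

Compare each point to [105.541, 105.683]: sample 1 = 105.498 < LCL.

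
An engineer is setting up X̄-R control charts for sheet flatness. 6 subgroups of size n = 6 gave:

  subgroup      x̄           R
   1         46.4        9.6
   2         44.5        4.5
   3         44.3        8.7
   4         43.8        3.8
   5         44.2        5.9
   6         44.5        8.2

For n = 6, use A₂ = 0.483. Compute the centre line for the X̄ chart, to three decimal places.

44.617

X̄̄ = (46.4 + 44.5 + 44.3 + 43.8 + 44.2 + 44.5) / 6 = 267.7000 / 6 = 44.6167
CL = X̄̄ = 44.6167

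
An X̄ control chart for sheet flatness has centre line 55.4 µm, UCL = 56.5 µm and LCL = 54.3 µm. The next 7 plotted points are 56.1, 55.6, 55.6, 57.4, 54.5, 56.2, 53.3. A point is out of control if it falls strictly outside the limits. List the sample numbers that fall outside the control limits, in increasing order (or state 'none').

4, 7

Compare each point to [54.3, 56.5]: sample 4 = 57.4 > UCL; sample 7 = 53.3 < LCL.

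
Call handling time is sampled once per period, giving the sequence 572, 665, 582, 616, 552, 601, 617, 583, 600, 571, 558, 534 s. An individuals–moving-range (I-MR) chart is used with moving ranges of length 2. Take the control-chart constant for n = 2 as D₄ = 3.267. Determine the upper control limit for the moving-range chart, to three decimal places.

Moving ranges: 93, 83, 34, 64, 49, 16, 34, 17, 29, 13, 24; M̄R̄ = 456.0000 / 11 = 41.4545
UCL_MR = D₄·M̄R̄ = 3.267 × 41.4545 = 135.4320

135.432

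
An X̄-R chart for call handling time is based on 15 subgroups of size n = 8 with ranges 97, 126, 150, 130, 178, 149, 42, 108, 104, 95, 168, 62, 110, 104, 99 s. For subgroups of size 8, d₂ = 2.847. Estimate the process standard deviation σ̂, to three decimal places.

40.323

R̄ = (97 + 126 + 150 + 130 + 178 + 149 + 42 + 108 + 104 + 95 + 168 + 62 + 110 + 104 + 99) / 15 = 114.8000
σ̂ = R̄ / d₂ = 114.8000 / 2.847 = 40.3231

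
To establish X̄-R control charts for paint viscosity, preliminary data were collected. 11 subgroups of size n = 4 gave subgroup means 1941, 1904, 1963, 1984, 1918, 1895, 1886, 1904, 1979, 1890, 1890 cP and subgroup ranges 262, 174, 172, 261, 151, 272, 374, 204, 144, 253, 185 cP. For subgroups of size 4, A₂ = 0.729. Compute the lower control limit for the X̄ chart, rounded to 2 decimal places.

1760.59

X̄̄ = (1941 + 1904 + 1963 + 1984 + 1918 + 1895 + 1886 + 1904 + 1979 + 1890 + 1890) / 11 = 21154.0000 / 11 = 1923.0909
R̄ = (262 + 174 + 172 + 261 + 151 + 272 + 374 + 204 + 144 + 253 + 185) / 11 = 2452.0000 / 11 = 222.9091
LCL = X̄̄ − A₂·R̄ = 1923.0909 − 0.729 × 222.9091 = 1760.5902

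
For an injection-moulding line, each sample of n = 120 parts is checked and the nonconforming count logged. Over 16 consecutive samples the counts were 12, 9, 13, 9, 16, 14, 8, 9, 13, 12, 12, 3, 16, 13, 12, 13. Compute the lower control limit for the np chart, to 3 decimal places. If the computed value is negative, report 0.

p̄ = Σdᵢ / (k·n) = 184 / (16 × 120) = 0.09583
LCL = np̄ − 3·√(np̄(1−p̄)) = 11.5000 − 3 × 3.2246 = 1.8263

1.826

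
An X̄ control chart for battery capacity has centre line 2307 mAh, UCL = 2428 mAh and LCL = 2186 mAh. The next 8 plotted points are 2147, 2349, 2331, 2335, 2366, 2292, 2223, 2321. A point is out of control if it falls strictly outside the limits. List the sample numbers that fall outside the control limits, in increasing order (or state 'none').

Compare each point to [2186, 2428]: sample 1 = 2147 < LCL.

1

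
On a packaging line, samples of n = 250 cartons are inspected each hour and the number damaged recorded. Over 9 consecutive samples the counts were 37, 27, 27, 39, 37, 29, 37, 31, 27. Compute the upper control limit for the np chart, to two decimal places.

p̄ = Σdᵢ / (k·n) = 291 / (9 × 250) = 0.12933
UCL = np̄ + 3·√(np̄(1−p̄)) = 32.3333 + 3 × √(32.3333×0.87067) = 32.3333 + 3 × 5.3058 = 48.2507

48.25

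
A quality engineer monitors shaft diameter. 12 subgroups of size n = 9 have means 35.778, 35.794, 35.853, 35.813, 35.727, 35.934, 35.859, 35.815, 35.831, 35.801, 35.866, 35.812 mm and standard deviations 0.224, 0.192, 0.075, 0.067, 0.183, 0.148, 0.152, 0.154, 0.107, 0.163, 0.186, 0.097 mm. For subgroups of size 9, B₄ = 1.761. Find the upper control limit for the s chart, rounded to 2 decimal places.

0.26

s̄ = (0.224 + 0.192 + 0.075 + 0.067 + 0.183 + 0.148 + 0.152 + 0.154 + 0.107 + 0.163 + 0.186 + 0.097) / 12 = 0.1457
UCL_s = B₄·s̄ = 1.761 × 0.1457 = 0.2565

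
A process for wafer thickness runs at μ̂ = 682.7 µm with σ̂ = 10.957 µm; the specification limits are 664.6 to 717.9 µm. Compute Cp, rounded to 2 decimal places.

0.81

Cp = (USL − LSL) / (6σ̂) = (717.9 − 664.6) / (6 × 10.957) = 53.3000 / 65.7420 = 0.8107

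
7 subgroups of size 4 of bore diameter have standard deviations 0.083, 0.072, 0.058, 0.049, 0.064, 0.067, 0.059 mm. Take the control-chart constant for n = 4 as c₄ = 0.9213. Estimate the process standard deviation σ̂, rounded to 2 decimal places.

0.07

s̄ = (0.083 + 0.072 + 0.058 + 0.049 + 0.064 + 0.067 + 0.059) / 7 = 0.0646
σ̂ = s̄ / c₄ = 0.0646 / 0.9213 = 0.0701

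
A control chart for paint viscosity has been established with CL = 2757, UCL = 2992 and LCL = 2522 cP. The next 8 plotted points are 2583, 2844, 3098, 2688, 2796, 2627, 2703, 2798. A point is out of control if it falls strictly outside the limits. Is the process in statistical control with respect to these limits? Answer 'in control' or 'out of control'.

Compare each point to [2522, 2992]: sample 3 = 3098 > UCL.

out of control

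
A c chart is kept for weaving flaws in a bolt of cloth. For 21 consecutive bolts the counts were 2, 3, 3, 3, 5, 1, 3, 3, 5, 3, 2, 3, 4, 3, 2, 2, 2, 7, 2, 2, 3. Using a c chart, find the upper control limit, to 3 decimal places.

8.196

c̄ = (2 + 3 + 3 + 3 + 5 + 1 + 3 + 3 + 5 + 3 + 2 + 3 + 4 + 3 + 2 + 2 + 2 + 7 + 2 + 2 + 3) / 21 = 63 / 21 = 3.0000
UCL = c̄ + 3√c̄ = 3.0000 + 3 × √3.0000 = 3.0000 + 3 × 1.7321 = 8.1962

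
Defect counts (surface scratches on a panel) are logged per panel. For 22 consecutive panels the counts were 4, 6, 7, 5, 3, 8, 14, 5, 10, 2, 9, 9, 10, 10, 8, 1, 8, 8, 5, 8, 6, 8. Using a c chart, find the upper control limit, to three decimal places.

14.937

c̄ = (4 + 6 + 7 + 5 + 3 + 8 + 14 + 5 + 10 + 2 + 9 + 9 + 10 + 10 + 8 + 1 + 8 + 8 + 5 + 8 + 6 + 8) / 22 = 154 / 22 = 7.0000
UCL = c̄ + 3√c̄ = 7.0000 + 3 × √7.0000 = 7.0000 + 3 × 2.6458 = 14.9373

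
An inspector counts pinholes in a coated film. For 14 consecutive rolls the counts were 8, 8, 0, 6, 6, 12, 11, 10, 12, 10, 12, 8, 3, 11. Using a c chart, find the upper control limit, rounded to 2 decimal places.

c̄ = (8 + 8 + 0 + 6 + 6 + 12 + 11 + 10 + 12 + 10 + 12 + 8 + 3 + 11) / 14 = 117 / 14 = 8.3571
UCL = c̄ + 3√c̄ = 8.3571 + 3 × √8.3571 = 8.3571 + 3 × 2.8909 = 17.0298

17.03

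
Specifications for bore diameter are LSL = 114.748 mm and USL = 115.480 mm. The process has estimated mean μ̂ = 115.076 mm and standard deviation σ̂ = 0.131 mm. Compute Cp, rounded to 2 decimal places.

Cp = (USL − LSL) / (6σ̂) = (115.480 − 114.748) / (6 × 0.131) = 0.7320 / 0.7860 = 0.9313

0.93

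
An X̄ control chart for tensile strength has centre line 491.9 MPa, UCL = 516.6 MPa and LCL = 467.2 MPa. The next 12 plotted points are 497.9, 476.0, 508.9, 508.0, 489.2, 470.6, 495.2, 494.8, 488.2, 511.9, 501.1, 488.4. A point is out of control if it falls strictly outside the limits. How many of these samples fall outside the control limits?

0

All 12 points lie within [467.2, 516.6].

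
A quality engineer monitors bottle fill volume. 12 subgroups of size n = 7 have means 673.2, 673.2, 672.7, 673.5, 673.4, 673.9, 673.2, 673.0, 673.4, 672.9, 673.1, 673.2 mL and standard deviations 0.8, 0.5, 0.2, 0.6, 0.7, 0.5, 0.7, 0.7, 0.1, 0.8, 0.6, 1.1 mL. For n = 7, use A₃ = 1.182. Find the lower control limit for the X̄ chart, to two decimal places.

672.51

X̄̄ = (673.2 + 673.2 + 672.7 + 673.5 + 673.4 + 673.9 + 673.2 + 673.0 + 673.4 + 672.9 + 673.1 + 673.2) / 12 = 673.2250
s̄ = (0.8 + 0.5 + 0.2 + 0.6 + 0.7 + 0.5 + 0.7 + 0.7 + 0.1 + 0.8 + 0.6 + 1.1) / 12 = 0.6083
LCL = X̄̄ − A₃·s̄ = 673.2250 − 1.182 × 0.6083 = 672.5059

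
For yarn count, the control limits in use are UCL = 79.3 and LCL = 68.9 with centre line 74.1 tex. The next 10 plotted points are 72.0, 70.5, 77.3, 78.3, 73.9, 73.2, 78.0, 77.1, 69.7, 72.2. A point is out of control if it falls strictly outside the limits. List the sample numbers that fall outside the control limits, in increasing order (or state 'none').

All 10 points lie within [68.9, 79.3].

none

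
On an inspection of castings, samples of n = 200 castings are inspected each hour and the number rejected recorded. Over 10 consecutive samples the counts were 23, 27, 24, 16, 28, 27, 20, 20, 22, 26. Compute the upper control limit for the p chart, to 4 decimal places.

0.1846

p̄ = Σdᵢ / (k·n) = 233 / (10 × 200) = 0.11650
UCL = p̄ + 3·√(p̄(1−p̄)/n) = 0.11650 + 3 × √(0.11650×0.88350/200) = 0.11650 + 3 × 0.02269 = 0.18456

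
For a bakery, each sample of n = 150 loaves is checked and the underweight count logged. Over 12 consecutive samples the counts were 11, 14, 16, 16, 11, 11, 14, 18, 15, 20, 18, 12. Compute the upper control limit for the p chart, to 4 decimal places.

0.1705

p̄ = Σdᵢ / (k·n) = 176 / (12 × 150) = 0.09778
UCL = p̄ + 3·√(p̄(1−p̄)/n) = 0.09778 + 3 × √(0.09778×0.90222/150) = 0.09778 + 3 × 0.02425 = 0.17053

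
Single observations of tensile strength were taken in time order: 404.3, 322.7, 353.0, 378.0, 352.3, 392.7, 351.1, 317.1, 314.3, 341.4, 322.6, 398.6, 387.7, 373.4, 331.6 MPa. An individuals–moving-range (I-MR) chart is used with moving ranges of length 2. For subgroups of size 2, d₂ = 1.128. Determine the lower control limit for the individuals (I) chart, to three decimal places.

266.711

X̄ = (404.3 + 322.7 + 353.0 + 378.0 + 352.3 + 392.7 + 351.1 + 317.1 + 314.3 + 341.4 + 322.6 + 398.6 + 387.7 + 373.4 + 331.6) / 15 = 356.0533
Moving ranges: 81.6, 30.3, 25.0, 25.7, 40.4, 41.6, 34.0, 2.8, 27.1, 18.8, 76.0, 10.9, 14.3, 41.8; M̄R̄ = 470.3000 / 14 = 33.5929
LCL = X̄ − 3·M̄R̄/d₂ = 356.0533 − 3 × 33.5929 / 1.128 = 266.7106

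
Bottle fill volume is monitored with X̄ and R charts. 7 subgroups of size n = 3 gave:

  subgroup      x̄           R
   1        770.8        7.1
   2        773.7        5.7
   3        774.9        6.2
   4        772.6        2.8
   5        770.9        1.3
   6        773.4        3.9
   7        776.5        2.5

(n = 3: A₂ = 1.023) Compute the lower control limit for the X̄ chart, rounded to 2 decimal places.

X̄̄ = (770.8 + 773.7 + 774.9 + 772.6 + 770.9 + 773.4 + 776.5) / 7 = 5412.8000 / 7 = 773.2571
R̄ = (7.1 + 5.7 + 6.2 + 2.8 + 1.3 + 3.9 + 2.5) / 7 = 29.5000 / 7 = 4.2143
LCL = X̄̄ − A₂·R̄ = 773.2571 − 1.023 × 4.2143 = 768.9459

768.95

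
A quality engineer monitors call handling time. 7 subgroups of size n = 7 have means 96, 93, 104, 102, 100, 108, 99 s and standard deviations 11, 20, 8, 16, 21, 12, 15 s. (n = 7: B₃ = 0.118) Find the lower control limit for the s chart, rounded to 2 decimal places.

s̄ = (11 + 20 + 8 + 16 + 21 + 12 + 15) / 7 = 14.7143
LCL_s = B₃·s̄ = 0.118 × 14.7143 = 1.7363

1.74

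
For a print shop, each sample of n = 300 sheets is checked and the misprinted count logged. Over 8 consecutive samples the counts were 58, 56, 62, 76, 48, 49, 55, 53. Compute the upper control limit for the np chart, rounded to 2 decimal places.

77.53

p̄ = Σdᵢ / (k·n) = 457 / (8 × 300) = 0.19042
UCL = np̄ + 3·√(np̄(1−p̄)) = 57.1250 + 3 × √(57.1250×0.80958) = 57.1250 + 3 × 6.8005 = 77.5266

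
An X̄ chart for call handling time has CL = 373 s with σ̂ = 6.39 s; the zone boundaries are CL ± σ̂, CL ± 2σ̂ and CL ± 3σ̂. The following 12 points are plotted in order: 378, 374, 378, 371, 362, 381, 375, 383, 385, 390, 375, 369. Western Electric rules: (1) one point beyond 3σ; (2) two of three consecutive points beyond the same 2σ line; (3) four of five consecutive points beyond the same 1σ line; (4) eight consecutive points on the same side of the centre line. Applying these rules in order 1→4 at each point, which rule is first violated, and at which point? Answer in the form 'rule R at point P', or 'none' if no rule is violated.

Zone of each point (C = within 1σ̂, B = 1σ̂–2σ̂, A = 2σ̂–3σ̂, * = beyond 3σ̂; sign = side of CL): 1:+C, 2:+C, 3:+C, 4:-C, 5:-B, 6:+B, 7:+C, 8:+B, 9:+B, 10:+A, 11:+C, 12:-C
Rule 3 (four of five consecutive points beyond the same 1σ limit) is satisfied at point 10.

rule 3 at point 10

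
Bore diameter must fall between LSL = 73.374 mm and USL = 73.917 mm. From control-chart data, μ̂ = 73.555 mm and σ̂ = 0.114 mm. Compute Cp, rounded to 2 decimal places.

Cp = (USL − LSL) / (6σ̂) = (73.917 − 73.374) / (6 × 0.114) = 0.5430 / 0.6840 = 0.7939

0.79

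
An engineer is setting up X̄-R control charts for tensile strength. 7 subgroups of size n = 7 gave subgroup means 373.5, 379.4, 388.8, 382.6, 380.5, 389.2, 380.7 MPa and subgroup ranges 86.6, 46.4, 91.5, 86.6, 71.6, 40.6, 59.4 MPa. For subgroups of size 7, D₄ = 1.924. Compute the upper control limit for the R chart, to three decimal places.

132.674

R̄ = (86.6 + 46.4 + 91.5 + 86.6 + 71.6 + 40.6 + 59.4) / 7 = 482.7000 / 7 = 68.9571
UCL_R = D₄·R̄ = 1.924 × 68.9571 = 132.6735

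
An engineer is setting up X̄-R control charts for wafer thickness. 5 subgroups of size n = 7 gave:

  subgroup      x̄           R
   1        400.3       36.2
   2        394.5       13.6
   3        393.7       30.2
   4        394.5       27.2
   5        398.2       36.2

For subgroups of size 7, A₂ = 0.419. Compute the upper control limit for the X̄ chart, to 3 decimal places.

X̄̄ = (400.3 + 394.5 + 393.7 + 394.5 + 398.2) / 5 = 1981.2000 / 5 = 396.2400
R̄ = (36.2 + 13.6 + 30.2 + 27.2 + 36.2) / 5 = 143.4000 / 5 = 28.6800
UCL = X̄̄ + A₂·R̄ = 396.2400 + 0.419 × 28.6800 = 408.2569

408.257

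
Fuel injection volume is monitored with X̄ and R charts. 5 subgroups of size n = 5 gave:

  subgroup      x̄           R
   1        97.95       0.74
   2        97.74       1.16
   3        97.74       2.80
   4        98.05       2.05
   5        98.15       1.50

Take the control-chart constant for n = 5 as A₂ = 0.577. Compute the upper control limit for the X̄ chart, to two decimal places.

98.88

X̄̄ = (97.95 + 97.74 + 97.74 + 98.05 + 98.15) / 5 = 489.6300 / 5 = 97.9260
R̄ = (0.74 + 1.16 + 2.80 + 2.05 + 1.50) / 5 = 8.2500 / 5 = 1.6500
UCL = X̄̄ + A₂·R̄ = 97.9260 + 0.577 × 1.6500 = 98.8781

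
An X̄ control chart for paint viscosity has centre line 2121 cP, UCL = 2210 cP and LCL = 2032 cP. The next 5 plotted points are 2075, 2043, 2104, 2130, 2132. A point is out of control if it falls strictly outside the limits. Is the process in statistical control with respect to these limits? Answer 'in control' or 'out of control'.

in control

All 5 points lie within [2032, 2210].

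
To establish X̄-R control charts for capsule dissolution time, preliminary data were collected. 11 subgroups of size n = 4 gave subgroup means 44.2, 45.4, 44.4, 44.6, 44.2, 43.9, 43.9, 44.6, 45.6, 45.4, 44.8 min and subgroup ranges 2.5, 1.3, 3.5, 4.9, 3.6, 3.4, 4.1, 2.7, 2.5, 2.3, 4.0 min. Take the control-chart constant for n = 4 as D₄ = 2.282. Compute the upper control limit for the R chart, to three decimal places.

R̄ = (2.5 + 1.3 + 3.5 + 4.9 + 3.6 + 3.4 + 4.1 + 2.7 + 2.5 + 2.3 + 4.0) / 11 = 34.8000 / 11 = 3.1636
UCL_R = D₄·R̄ = 2.282 × 3.1636 = 7.2194

7.219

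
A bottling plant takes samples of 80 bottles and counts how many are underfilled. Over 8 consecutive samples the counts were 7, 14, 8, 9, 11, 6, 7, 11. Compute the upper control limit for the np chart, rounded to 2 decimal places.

17.65

p̄ = Σdᵢ / (k·n) = 73 / (8 × 80) = 0.11406
UCL = np̄ + 3·√(np̄(1−p̄)) = 9.1250 + 3 × √(9.1250×0.88594) = 9.1250 + 3 × 2.8433 = 17.6548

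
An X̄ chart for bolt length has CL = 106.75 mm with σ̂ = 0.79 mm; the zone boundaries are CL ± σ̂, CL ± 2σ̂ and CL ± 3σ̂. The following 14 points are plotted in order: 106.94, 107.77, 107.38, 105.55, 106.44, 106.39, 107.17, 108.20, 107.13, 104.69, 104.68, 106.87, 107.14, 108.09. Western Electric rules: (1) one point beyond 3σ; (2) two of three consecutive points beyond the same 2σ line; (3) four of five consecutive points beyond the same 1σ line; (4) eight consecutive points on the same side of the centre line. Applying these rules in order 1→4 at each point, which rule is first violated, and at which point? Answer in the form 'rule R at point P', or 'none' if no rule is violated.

Zone of each point (C = within 1σ̂, B = 1σ̂–2σ̂, A = 2σ̂–3σ̂, * = beyond 3σ̂; sign = side of CL): 1:+C, 2:+B, 3:+C, 4:-B, 5:-C, 6:-C, 7:+C, 8:+B, 9:+C, 10:-A, 11:-A, 12:+C, 13:+C, 14:+B
Rule 2 (two of three consecutive points beyond the same 2σ limit) is satisfied at point 11.

rule 2 at point 11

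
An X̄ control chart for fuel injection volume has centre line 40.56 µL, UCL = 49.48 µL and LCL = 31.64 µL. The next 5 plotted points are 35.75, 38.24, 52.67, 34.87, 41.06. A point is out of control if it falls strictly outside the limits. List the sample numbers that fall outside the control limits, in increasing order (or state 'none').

3

Compare each point to [31.64, 49.48]: sample 3 = 52.67 > UCL.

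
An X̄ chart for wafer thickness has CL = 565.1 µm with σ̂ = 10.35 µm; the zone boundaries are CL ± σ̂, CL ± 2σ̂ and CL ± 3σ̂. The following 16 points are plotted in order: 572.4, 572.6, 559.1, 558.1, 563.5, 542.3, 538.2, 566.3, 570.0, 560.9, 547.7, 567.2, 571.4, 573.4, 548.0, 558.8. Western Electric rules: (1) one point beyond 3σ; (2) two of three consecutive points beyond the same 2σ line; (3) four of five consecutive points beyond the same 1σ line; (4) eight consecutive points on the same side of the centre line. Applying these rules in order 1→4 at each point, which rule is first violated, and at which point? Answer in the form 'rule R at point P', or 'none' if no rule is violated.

Zone of each point (C = within 1σ̂, B = 1σ̂–2σ̂, A = 2σ̂–3σ̂, * = beyond 3σ̂; sign = side of CL): 1:+C, 2:+C, 3:-C, 4:-C, 5:-C, 6:-A, 7:-A, 8:+C, 9:+C, 10:-C, 11:-B, 12:+C, 13:+C, 14:+C, 15:-B, 16:-C
Rule 2 (two of three consecutive points beyond the same 2σ limit) is satisfied at point 7.

rule 2 at point 7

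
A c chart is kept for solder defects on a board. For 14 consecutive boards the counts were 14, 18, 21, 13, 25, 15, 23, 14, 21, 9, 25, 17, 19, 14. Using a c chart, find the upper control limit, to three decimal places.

30.341

c̄ = (14 + 18 + 21 + 13 + 25 + 15 + 23 + 14 + 21 + 9 + 25 + 17 + 19 + 14) / 14 = 248 / 14 = 17.7143
UCL = c̄ + 3√c̄ = 17.7143 + 3 × √17.7143 = 17.7143 + 3 × 4.2088 = 30.3408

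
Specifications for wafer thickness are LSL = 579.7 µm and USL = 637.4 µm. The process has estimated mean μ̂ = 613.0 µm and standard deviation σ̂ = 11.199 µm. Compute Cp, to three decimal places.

Cp = (USL − LSL) / (6σ̂) = (637.4 − 579.7) / (6 × 11.199) = 57.7000 / 67.1940 = 0.8587

0.859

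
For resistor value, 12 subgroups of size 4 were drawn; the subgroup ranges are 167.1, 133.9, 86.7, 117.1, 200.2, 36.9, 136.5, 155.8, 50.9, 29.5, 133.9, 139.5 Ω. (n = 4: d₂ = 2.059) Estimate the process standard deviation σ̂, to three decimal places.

R̄ = (167.1 + 133.9 + 86.7 + 117.1 + 200.2 + 36.9 + 136.5 + 155.8 + 50.9 + 29.5 + 133.9 + 139.5) / 12 = 115.6667
σ̂ = R̄ / d₂ = 115.6667 / 2.059 = 56.1761

56.176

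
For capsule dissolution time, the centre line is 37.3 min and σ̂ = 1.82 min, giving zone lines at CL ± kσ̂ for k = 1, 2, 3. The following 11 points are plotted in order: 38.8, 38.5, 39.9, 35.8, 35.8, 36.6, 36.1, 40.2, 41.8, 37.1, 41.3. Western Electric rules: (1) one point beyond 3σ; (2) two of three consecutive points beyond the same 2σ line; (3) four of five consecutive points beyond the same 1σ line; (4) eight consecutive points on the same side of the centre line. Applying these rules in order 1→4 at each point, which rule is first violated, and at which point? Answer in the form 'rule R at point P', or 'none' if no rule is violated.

Zone of each point (C = within 1σ̂, B = 1σ̂–2σ̂, A = 2σ̂–3σ̂, * = beyond 3σ̂; sign = side of CL): 1:+C, 2:+C, 3:+B, 4:-C, 5:-C, 6:-C, 7:-C, 8:+B, 9:+A, 10:-C, 11:+A
Rule 2 (two of three consecutive points beyond the same 2σ limit) is satisfied at point 11.

rule 2 at point 11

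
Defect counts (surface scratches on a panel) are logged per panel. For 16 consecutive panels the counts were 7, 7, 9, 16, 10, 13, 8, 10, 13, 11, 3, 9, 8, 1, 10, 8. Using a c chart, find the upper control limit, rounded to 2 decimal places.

17.91

c̄ = (7 + 7 + 9 + 16 + 10 + 13 + 8 + 10 + 13 + 11 + 3 + 9 + 8 + 1 + 10 + 8) / 16 = 143 / 16 = 8.9375
UCL = c̄ + 3√c̄ = 8.9375 + 3 × √8.9375 = 8.9375 + 3 × 2.9896 = 17.9062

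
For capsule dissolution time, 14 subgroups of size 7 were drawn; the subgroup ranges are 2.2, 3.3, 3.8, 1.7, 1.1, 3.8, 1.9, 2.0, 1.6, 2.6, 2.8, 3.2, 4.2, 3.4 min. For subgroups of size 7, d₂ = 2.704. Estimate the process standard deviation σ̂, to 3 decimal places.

R̄ = (2.2 + 3.3 + 3.8 + 1.7 + 1.1 + 3.8 + 1.9 + 2.0 + 1.6 + 2.6 + 2.8 + 3.2 + 4.2 + 3.4) / 14 = 2.6857
σ̂ = R̄ / d₂ = 2.6857 / 2.704 = 0.9932

0.993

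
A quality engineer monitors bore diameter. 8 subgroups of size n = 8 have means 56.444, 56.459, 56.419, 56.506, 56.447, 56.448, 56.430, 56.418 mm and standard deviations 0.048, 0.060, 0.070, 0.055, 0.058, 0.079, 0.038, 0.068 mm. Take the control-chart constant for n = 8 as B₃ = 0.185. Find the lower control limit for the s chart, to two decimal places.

s̄ = (0.048 + 0.060 + 0.070 + 0.055 + 0.058 + 0.079 + 0.038 + 0.068) / 8 = 0.0595
LCL_s = B₃·s̄ = 0.185 × 0.0595 = 0.0110

0.01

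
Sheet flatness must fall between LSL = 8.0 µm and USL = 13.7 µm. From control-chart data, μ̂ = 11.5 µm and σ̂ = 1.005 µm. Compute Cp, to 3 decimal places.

0.945

Cp = (USL − LSL) / (6σ̂) = (13.7 − 8.0) / (6 × 1.005) = 5.7000 / 6.0300 = 0.9453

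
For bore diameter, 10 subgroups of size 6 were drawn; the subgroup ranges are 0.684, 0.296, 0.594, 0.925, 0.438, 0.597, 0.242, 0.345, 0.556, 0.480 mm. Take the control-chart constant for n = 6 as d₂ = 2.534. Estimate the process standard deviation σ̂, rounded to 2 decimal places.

R̄ = (0.684 + 0.296 + 0.594 + 0.925 + 0.438 + 0.597 + 0.242 + 0.345 + 0.556 + 0.480) / 10 = 0.5157
σ̂ = R̄ / d₂ = 0.5157 / 2.534 = 0.2035

0.20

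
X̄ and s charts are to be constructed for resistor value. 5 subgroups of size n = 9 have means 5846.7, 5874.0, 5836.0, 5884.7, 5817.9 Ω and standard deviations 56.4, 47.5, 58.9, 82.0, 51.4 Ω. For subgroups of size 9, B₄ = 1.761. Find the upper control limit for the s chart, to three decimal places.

104.322

s̄ = (56.4 + 47.5 + 58.9 + 82.0 + 51.4) / 5 = 59.2400
UCL_s = B₄·s̄ = 1.761 × 59.2400 = 104.3216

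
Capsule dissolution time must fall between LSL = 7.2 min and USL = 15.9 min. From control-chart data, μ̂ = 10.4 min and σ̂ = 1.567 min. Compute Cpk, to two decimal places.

Cpu = (USL − μ̂) / (3σ̂) = (15.9 − 10.4) / (3 × 1.567) = 1.1700; Cpl = (μ̂ − LSL) / (3σ̂) = (10.4 − 7.2) / (3 × 1.567) = 0.6807; Cpk = min(Cpu, Cpl) = 0.6807

0.68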